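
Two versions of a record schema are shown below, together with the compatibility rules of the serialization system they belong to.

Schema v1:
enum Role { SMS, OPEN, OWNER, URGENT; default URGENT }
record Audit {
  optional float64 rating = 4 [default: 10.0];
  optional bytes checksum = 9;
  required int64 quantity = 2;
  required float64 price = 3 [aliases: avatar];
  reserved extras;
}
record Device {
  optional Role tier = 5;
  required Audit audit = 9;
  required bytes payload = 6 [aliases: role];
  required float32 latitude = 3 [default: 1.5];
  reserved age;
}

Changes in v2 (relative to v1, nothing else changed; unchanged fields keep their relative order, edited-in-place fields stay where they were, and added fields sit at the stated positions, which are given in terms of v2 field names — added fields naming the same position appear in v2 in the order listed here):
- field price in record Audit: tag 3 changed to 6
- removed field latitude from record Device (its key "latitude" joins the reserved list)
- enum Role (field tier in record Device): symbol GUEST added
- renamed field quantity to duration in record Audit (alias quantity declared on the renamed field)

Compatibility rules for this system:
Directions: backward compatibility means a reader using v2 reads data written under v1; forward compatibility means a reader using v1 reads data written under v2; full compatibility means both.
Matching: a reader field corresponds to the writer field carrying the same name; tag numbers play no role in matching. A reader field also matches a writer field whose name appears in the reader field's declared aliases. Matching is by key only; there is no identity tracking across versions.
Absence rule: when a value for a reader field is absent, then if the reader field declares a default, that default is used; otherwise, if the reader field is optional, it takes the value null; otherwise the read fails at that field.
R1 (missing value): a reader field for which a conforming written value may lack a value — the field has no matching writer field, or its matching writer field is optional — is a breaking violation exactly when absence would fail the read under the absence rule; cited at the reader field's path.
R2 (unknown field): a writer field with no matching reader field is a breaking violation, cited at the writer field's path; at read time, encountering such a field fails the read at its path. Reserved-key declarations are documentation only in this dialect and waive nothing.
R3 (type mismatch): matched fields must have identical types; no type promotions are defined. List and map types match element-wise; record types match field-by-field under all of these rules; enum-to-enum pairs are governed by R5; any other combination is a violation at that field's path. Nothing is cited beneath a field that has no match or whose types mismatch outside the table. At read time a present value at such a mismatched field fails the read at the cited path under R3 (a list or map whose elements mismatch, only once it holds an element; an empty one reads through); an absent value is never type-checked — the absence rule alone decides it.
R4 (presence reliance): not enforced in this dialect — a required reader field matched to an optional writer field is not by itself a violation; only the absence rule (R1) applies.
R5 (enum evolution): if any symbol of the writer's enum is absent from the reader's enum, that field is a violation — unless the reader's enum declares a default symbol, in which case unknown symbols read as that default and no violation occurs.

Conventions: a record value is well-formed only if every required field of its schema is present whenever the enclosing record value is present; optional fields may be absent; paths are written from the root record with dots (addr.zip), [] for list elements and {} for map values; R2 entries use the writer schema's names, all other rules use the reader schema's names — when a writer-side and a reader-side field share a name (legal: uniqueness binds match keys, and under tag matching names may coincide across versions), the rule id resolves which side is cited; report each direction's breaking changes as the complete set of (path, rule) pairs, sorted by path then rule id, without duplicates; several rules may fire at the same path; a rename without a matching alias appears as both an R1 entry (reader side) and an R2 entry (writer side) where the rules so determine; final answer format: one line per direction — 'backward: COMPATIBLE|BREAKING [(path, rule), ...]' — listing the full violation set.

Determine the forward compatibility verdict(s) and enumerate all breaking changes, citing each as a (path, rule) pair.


the writer's type comes first in each Device pair
forward on Device — v1 reading data written by v2:
  tier: paired with writer tier (Role -> Role; writer optional)
  audit: paired with writer audit (Audit -> Audit; writer required)
  payload: paired with writer payload (bytes -> bytes; writer required)
  latitude: no writer-side match
  audit.rating: paired with writer audit.rating (float64 -> float64; writer optional)
  audit.checksum: paired with writer audit.checksum (bytes -> bytes; writer optional)
  audit.quantity: no writer-side match
  audit.price: paired with writer audit.price (float64 -> float64; writer required)
  writer field audit.duration has no reader counterpart
  rule R2 violated at audit.duration
  rule R1 violated at audit.quantity
  => forward: BREAKING (2)
the rest of the Device diff is inert for this question:
  field price in record Audit: tag 3 changed to 6 -> triggers nothing under Device's printed rules — same verdict
  removed field latitude from record Device (its key "latitude" joins the reserved list) -> fires only in the backward direction of Device, which is not asked here
  enum Role (field tier in record Device): symbol GUEST added -> triggers nothing under Device's printed rules — same verdict

forward: BREAKING [(audit.duration, R2), (audit.quantity, R1)]


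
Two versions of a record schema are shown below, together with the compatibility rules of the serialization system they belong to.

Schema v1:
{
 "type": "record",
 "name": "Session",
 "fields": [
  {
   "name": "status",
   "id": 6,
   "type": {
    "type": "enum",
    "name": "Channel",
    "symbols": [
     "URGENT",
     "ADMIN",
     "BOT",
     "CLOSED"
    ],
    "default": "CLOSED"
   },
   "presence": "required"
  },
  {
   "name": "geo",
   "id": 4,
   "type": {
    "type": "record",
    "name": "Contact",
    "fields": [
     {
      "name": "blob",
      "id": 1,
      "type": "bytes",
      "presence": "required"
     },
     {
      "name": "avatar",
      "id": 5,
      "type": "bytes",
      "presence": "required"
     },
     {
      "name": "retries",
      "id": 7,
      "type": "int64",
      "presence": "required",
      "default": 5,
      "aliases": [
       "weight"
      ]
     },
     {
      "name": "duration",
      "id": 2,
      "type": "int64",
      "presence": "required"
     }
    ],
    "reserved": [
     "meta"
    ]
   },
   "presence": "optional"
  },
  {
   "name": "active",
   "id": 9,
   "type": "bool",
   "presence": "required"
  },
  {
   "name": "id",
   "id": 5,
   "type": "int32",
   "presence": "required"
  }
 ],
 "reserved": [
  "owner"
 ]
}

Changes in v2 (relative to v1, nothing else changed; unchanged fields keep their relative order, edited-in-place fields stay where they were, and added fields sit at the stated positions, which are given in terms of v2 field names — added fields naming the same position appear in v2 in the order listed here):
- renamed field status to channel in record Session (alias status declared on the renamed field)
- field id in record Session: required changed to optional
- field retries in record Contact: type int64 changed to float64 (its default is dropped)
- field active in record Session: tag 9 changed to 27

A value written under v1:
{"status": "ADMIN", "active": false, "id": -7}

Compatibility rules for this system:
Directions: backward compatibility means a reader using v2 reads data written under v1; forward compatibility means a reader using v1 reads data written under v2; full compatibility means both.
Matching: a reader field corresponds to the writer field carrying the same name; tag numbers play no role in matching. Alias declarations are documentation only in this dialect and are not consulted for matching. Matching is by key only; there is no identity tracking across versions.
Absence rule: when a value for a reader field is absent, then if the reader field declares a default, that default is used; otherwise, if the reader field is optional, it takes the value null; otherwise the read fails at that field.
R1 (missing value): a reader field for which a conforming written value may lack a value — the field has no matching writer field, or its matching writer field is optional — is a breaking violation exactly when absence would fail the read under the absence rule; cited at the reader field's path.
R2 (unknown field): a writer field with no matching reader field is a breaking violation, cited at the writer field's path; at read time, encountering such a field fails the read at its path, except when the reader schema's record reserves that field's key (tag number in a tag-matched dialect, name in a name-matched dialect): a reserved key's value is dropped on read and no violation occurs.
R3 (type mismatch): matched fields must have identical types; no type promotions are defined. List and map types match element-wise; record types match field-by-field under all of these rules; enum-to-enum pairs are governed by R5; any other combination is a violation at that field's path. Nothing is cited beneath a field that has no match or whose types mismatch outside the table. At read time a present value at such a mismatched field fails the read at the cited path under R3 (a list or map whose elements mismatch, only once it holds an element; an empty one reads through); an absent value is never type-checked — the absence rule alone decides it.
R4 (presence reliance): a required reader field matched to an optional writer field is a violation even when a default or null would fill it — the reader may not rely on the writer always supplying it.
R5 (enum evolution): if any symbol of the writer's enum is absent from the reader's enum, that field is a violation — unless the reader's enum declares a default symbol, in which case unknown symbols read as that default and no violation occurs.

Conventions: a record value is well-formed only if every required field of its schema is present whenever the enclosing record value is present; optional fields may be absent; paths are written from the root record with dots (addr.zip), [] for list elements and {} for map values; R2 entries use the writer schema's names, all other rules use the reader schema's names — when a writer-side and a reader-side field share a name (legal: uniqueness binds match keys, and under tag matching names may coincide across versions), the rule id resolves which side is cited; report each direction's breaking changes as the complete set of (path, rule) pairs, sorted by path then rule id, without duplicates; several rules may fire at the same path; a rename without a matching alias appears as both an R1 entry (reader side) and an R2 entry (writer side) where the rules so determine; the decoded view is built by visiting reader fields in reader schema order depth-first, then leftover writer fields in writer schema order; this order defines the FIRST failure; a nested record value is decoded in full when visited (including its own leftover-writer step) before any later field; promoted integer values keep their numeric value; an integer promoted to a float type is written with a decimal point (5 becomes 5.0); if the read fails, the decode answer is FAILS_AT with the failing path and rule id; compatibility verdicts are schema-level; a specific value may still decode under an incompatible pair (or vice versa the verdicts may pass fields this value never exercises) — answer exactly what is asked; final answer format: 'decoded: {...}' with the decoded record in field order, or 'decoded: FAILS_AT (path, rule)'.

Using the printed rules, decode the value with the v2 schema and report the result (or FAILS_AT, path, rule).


in Session below, arrows point writer -> reader
decode (reader v2):
  read fails at channel under R1 (no fill)
  => FAILS_AT (channel, R1)
ruling out the remaining Session differences:
  field id in record Session: required changed to optional -> matters for Session compatibility verdicts, not for this value's decode
  field retries in record Contact: type int64 changed to float64 (its default is dropped) -> matters for Session compatibility verdicts, not for this value's decode
  field active in record Session: tag 9 changed to 27 -> inert under this dialect — no rule fires on Session and the result does not move

decoded: FAILS_AT (channel, R1)


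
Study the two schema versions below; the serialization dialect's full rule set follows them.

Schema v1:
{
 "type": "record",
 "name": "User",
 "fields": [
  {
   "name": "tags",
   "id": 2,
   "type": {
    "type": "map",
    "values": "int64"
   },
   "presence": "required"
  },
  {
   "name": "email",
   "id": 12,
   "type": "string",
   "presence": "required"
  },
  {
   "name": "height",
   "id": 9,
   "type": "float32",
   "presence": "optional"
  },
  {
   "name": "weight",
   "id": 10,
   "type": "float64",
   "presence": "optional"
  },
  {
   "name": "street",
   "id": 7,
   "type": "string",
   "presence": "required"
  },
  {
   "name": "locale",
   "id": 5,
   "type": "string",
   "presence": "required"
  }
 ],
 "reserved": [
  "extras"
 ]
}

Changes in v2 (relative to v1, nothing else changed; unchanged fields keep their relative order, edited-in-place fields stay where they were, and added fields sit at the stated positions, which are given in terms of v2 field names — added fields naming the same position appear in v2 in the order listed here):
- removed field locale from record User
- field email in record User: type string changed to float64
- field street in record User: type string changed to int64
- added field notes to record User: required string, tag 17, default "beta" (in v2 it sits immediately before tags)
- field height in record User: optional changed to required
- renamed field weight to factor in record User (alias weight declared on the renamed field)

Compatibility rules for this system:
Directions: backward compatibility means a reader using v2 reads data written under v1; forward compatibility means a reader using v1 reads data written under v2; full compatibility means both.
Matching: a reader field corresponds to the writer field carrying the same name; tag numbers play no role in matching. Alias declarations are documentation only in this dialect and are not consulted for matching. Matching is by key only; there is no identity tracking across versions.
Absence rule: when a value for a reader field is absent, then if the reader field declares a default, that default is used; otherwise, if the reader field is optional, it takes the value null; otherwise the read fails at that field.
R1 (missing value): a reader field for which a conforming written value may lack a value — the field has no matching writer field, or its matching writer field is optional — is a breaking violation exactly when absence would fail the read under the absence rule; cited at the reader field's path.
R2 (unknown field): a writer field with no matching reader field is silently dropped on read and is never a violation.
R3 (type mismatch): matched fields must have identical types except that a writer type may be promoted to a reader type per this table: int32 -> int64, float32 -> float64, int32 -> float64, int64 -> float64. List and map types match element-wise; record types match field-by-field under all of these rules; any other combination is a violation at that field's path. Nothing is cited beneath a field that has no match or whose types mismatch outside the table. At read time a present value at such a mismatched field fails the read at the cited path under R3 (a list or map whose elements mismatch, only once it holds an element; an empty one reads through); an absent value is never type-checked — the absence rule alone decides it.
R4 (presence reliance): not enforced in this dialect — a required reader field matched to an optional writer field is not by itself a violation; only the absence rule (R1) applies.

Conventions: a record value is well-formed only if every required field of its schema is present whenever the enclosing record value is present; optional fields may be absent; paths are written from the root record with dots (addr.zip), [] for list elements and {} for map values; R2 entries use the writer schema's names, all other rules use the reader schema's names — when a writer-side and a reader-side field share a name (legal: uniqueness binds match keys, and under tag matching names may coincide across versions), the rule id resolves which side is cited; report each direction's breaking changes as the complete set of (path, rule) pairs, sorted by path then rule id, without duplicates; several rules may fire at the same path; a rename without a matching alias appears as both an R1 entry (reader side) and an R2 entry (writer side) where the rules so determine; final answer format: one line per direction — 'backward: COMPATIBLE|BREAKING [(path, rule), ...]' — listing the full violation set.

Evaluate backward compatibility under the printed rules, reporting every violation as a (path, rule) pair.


each type pair in User: writer, then reader
backward on User — v2 reading data written by v1:
  notes has no writer counterpart
  tags <- tags (map<string, int64> -> map<string, int64>, writer required)
  email <- email (string -> float64, writer required)
  height <- height (float32 -> float32, writer optional)
  factor has no writer counterpart
  street <- street (string -> int64, writer required)
  writer field weight has no reader counterpart
  writer field locale has no reader counterpart
  rule R3 violated at email
  rule R1 violated at height
  rule R3 violated at street
  => backward: BREAKING (3)
remaining User differences; none change what is asked:
  removed field locale from record User -> fires only in the forward direction of User, which is not asked here
  added field notes to record User: required string, tag 17, default "beta" (in v2 it sits immediately before tags) -> inert for the asked User verdict: nothing fires
  renamed field weight to factor in record User (alias weight declared on the renamed field) -> inert for the asked User verdict: nothing fires

backward: BREAKING [(email, R3), (height, R1), (street, R3)]


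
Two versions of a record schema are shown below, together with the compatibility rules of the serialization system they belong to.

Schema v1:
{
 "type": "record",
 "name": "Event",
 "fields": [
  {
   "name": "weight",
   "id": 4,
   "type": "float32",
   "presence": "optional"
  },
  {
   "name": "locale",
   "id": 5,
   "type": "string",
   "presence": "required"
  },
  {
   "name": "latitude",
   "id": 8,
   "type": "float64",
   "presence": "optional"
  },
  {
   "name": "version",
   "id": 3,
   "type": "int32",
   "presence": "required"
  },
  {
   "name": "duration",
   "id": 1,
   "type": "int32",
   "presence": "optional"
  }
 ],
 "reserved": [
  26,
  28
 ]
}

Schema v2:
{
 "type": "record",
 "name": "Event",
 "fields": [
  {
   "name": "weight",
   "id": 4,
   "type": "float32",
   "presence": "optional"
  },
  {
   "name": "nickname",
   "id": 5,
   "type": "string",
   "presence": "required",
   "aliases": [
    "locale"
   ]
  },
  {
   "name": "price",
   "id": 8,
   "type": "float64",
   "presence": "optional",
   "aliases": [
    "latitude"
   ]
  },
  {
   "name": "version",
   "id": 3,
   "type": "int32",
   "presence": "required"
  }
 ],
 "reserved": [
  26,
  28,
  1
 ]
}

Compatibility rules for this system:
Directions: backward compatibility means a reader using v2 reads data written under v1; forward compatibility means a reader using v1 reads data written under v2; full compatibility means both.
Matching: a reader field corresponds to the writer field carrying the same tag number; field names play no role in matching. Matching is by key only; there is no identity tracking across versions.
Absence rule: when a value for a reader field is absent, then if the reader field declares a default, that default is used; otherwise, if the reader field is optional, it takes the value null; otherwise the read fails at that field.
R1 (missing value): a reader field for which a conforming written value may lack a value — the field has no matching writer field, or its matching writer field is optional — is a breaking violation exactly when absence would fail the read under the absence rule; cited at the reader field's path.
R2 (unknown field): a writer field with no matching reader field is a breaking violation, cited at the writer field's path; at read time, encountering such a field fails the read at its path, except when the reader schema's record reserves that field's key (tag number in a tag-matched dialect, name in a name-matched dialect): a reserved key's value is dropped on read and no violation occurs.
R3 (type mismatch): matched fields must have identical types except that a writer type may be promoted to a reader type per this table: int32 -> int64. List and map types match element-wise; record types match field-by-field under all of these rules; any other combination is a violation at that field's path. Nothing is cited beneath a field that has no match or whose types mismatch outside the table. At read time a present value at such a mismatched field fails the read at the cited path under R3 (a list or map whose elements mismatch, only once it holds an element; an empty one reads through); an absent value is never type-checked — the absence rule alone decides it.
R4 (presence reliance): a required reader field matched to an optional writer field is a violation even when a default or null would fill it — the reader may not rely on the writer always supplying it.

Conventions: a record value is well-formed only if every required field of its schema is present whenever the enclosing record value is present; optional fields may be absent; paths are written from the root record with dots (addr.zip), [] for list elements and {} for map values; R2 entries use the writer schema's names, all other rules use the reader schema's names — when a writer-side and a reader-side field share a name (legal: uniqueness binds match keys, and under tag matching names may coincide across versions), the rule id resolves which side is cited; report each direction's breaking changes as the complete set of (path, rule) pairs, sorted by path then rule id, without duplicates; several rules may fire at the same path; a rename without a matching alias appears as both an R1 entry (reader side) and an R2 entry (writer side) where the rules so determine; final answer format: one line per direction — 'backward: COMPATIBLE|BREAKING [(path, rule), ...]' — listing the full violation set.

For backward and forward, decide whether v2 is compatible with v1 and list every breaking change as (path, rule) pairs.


backward: COMPATIBLE []; forward: COMPATIBLE []

in Event below, arrows point writer -> reader
backward pass over Event, reader schema v2, writer schema v1:
  float32 -> float32, writer optional: weight aligns to weight
  string -> string, writer required: nickname aligns to locale
  float64 -> float64, writer optional: price aligns to latitude
  int32 -> int32, writer required: version aligns to version
  writer field duration has no reader counterpart
  => no violations; backward on Event: COMPATIBLE
forward pass over Event, reader schema v1, writer schema v2:
  float32 -> float32, writer optional: weight aligns to weight
  string -> string, writer required: locale aligns to nickname
  float64 -> float64, writer optional: latitude aligns to price
  int32 -> int32, writer required: version aligns to version
  duration: no writer-side match
  => no violations; forward on Event: COMPATIBLE


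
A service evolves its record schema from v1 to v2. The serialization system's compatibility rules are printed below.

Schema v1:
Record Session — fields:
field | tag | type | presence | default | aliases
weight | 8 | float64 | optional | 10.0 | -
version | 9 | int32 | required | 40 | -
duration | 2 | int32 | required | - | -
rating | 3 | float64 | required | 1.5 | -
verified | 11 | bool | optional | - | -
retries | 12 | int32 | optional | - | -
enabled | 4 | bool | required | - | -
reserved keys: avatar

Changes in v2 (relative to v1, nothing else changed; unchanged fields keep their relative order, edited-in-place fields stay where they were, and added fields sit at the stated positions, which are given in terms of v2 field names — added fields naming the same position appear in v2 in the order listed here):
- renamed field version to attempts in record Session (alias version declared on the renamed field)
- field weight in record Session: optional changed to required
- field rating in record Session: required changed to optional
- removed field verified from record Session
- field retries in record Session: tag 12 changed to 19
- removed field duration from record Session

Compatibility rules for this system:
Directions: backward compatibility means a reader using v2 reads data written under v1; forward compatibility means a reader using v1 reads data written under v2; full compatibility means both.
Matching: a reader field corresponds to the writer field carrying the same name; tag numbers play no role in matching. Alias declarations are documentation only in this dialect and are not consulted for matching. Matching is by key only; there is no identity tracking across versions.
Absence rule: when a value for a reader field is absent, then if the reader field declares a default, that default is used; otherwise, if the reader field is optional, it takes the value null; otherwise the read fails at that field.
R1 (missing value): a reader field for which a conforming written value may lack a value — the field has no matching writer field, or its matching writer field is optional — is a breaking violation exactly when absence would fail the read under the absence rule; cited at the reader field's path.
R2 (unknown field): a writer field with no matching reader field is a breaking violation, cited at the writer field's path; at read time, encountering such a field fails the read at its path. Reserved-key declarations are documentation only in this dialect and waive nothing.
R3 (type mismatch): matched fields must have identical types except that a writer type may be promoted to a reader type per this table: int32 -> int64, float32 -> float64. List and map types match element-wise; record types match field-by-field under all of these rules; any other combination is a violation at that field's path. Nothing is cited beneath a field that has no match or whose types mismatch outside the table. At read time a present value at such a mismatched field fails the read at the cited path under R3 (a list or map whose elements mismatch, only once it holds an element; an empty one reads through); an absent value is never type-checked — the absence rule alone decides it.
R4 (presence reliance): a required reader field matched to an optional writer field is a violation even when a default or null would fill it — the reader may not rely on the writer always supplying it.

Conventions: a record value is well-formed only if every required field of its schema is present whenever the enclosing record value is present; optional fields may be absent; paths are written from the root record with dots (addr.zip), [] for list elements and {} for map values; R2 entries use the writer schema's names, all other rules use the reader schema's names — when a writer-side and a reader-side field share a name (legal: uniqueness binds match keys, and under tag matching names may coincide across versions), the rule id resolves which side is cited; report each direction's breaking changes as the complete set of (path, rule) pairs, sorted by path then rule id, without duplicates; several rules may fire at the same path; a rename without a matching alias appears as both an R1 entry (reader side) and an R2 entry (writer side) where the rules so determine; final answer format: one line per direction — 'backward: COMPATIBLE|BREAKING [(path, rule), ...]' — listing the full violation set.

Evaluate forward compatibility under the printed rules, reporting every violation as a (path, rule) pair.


forward: BREAKING [(attempts, R2), (duration, R1), (rating, R4)]

arrows below run writer -> reader for Session
forward analysis of Session with v1 as reader and v2 as writer:
  weight: float64 -> float64, writer required; from weight
  no writer field matches reader version
  no writer field matches reader duration
  rating: float64 -> float64, writer optional; from rating
  no writer field matches reader verified
  retries: int32 -> int32, writer optional; from retries
  enabled: bool -> bool, writer required; from enabled
  leftover writer field: attempts
  rule R2 violated at attempts
  rule R1 violated at duration
  rule R4 violated at rating
  => forward verdict for Session: BREAKING, 3 violation(s)
diffs on Session not affecting the asked answer:
  field weight in record Session: optional changed to required -> its effect on Session is confined to the backward direction, not asked
  removed field verified from record Session -> its effect on Session is confined to the backward direction, not asked
  field retries in record Session: tag 12 changed to 19 -> triggers nothing under Session's printed rules — same verdict


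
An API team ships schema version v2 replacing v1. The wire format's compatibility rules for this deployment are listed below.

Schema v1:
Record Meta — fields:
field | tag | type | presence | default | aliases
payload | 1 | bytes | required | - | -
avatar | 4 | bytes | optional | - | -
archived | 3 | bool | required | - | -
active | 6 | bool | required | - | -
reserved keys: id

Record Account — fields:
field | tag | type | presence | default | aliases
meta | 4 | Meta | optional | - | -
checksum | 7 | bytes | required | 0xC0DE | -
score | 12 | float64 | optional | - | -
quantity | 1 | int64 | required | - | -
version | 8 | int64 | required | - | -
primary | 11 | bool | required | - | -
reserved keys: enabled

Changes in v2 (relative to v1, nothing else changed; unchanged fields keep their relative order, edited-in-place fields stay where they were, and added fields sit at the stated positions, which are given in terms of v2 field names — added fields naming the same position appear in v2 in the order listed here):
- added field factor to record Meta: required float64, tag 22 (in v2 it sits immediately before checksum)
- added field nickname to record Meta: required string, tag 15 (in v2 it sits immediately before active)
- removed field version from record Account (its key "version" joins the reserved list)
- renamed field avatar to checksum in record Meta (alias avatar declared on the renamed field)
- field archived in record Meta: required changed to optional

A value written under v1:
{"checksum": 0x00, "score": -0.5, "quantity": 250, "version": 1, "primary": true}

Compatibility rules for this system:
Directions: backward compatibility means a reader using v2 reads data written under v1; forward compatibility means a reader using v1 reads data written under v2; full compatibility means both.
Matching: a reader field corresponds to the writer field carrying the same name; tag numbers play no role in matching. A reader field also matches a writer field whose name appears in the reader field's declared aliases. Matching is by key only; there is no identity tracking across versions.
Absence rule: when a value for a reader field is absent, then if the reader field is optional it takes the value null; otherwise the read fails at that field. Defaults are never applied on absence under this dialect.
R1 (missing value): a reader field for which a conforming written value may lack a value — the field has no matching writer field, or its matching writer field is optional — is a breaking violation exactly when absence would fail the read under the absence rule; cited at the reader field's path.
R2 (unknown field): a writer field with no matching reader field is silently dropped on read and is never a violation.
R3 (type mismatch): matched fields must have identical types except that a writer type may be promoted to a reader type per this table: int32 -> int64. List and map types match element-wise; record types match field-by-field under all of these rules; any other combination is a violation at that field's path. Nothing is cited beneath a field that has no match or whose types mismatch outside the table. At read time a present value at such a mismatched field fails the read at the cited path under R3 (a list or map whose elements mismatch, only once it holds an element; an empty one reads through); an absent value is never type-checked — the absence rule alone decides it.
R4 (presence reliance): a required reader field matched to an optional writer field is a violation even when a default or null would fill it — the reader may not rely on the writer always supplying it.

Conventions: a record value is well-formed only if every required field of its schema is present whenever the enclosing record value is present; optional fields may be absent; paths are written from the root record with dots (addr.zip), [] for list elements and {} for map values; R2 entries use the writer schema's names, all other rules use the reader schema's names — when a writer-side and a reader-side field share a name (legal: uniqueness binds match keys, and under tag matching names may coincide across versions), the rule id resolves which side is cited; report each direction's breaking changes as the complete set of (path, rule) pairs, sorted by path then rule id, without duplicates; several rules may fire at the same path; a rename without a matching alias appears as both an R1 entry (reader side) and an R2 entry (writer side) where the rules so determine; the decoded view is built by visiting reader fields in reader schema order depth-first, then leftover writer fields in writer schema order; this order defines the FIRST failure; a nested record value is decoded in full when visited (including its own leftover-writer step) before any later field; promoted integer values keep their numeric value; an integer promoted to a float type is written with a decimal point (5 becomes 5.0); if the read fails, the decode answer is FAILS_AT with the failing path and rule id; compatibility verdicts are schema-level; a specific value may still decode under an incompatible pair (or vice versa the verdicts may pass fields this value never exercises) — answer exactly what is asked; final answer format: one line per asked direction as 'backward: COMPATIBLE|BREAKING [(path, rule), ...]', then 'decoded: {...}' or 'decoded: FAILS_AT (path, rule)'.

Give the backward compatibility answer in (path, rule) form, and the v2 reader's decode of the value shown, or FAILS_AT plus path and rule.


backward: BREAKING [(meta.factor, R1), (meta.nickname, R1)]; decoded: {"meta": null, "checksum": 0x00, "score": -0.5, "quantity": 250, "primary": true}

the writer's type comes first in each Account pair
backward analysis of Account with v2 as reader and v1 as writer:
  meta: paired with writer meta (Meta -> Meta; writer optional)
  checksum: paired with writer checksum (bytes -> bytes; writer required)
  score: paired with writer score (float64 -> float64; writer optional)
  quantity: paired with writer quantity (int64 -> int64; writer required)
  primary: paired with writer primary (bool -> bool; writer required)
  version (writer side), unknown to reader
  meta.payload: paired with writer meta.payload (bytes -> bytes; writer required)
  no writer field matches reader meta.factor
  meta.checksum: paired with writer meta.avatar (bytes -> bytes; writer optional)
  meta.archived: paired with writer meta.archived (bool -> bool; writer required)
  no writer field matches reader meta.nickname
  meta.active: paired with writer meta.active (bool -> bool; writer required)
  R1 fires at meta.factor
  R1 fires at meta.nickname
  backward on Account therefore BREAKING (2)
decode (reader v2):
  meta := null (absent, optional -> null)
  checksum := 0x00
  score := -0.5
  quantity := 250
  primary := true
  writer version: unknown -> dropped
  => decoded: {"meta": null, "checksum": 0x00, "score": -0.5, "quantity": 250, "primary": true}
the rest of the Account diff is inert for this question:
  renamed field avatar to checksum in record Meta (alias avatar declared on the renamed field) -> inert for the asked Account verdict: nothing fires
  field archived in record Meta: required changed to optional -> affects forward compatibility only, which is not asked


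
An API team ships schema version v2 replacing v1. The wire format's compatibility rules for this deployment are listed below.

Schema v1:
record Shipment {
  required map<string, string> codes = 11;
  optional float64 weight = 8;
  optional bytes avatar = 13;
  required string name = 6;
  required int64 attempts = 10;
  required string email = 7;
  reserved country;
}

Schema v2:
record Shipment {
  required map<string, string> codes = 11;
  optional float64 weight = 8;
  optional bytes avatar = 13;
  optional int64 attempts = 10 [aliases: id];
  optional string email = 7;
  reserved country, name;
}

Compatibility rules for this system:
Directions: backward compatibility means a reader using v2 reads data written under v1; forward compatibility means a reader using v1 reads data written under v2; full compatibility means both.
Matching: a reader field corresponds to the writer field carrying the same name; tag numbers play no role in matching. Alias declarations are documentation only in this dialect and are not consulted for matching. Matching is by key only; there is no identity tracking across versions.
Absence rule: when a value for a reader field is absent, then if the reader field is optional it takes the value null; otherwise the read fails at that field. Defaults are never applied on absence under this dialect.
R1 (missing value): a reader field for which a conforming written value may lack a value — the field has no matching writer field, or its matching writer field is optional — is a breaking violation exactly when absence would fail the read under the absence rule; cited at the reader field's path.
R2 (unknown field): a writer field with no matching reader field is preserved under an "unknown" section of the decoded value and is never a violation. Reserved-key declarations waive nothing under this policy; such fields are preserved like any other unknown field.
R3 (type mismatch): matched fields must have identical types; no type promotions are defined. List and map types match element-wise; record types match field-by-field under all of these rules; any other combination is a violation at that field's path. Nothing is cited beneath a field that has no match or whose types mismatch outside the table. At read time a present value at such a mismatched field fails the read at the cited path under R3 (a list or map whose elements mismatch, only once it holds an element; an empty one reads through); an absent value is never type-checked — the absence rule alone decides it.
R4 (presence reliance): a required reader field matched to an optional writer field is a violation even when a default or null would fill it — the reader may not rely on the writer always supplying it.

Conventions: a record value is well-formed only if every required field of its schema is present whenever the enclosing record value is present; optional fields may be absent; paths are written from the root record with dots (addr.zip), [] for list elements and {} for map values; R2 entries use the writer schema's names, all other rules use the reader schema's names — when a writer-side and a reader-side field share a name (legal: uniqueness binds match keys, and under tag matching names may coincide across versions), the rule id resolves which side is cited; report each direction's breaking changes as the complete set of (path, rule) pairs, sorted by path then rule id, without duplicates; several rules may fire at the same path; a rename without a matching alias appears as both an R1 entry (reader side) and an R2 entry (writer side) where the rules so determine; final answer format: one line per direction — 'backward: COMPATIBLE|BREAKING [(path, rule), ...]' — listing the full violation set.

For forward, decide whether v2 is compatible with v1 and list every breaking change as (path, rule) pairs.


forward: BREAKING [(attempts, R1), (attempts, R4), (email, R1), (email, R4), (name, R1)]

arrows below run writer -> reader for Shipment
checking forward for Shipment: reader v1 against writer v2:
  codes: map<string, string> -> map<string, string>, writer required; from codes
  weight: float64 -> float64, writer optional; from weight
  avatar: bytes -> bytes, writer optional; from avatar
  name: no writer match
  attempts: int64 -> int64, writer optional; from attempts
  email: string -> string, writer optional; from email
  R1 fires at attempts
  R4 fires at attempts
  R1 fires at email
  R4 fires at email
  R1 fires at name
  forward on Shipment therefore BREAKING (5)
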